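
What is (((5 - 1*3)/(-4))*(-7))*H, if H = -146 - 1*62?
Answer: -728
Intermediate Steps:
H = -208 (H = -146 - 62 = -208)
(((5 - 1*3)/(-4))*(-7))*H = (((5 - 1*3)/(-4))*(-7))*(-208) = (((5 - 3)*(-¼))*(-7))*(-208) = ((2*(-¼))*(-7))*(-208) = -½*(-7)*(-208) = (7/2)*(-208) = -728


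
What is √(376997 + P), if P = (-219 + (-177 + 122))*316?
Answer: √290413 ≈ 538.90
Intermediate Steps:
P = -86584 (P = (-219 - 55)*316 = -274*316 = -86584)
√(376997 + P) = √(376997 - 86584) = √290413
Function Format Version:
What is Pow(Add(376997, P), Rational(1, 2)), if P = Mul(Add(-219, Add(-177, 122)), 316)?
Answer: Pow(290413, Rational(1, 2)) ≈ 538.90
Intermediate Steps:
P = -86584 (P = Mul(Add(-219, -55), 316) = Mul(-274, 316) = -86584)
Pow(Add(376997, P), Rational(1, 2)) = Pow(Add(376997, -86584), Rational(1, 2)) = Pow(290413, Rational(1, 2))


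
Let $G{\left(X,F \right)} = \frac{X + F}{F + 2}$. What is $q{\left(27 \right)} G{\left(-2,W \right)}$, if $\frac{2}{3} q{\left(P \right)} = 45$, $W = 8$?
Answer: $\frac{81}{2} \approx 40.5$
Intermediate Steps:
$q{\left(P \right)} = \frac{135}{2}$ ($q{\left(P \right)} = \frac{3}{2} \cdot 45 = \frac{135}{2}$)
$G{\left(X,F \right)} = \frac{F + X}{2 + F}$
$q{\left(27 \right)} G{\left(-2,W \right)} = \frac{135 \frac{8 - 2}{2 + 8}}{2} = \frac{135 \cdot \frac{1}{10} \cdot 6}{2} = \frac{135}{2} \cdot \frac{3}{5} = \frac{81}{2}$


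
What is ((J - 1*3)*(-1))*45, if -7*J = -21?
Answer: 0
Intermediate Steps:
J = 3 (J = -1/7*(-21) = 3)
((J - 1*3)*(-1))*45 = ((3 - 1*3)*(-1))*45 = ((3 - 3)*(-1))*45 = (0*(-1))*45 = 0*45 = 0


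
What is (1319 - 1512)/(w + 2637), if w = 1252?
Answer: -193/3889 ≈ -0.049627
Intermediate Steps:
(1319 - 1512)/(w + 2637) = (1319 - 1512)/(1252 + 2637) = -193/3889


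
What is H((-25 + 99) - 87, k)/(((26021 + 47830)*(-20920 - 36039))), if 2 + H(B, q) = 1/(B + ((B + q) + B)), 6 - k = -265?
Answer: 463/975903153288 ≈ 4.7443e-10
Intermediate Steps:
k = 271 (k = 6 - 1*(-265) = 6 + 265 = 271)
H(B, q) = -2 + 1/(q + 3*B) (H(B, q) = -2 + 1/(B + ((B + q) + B)) = -2 + 1/(B + (q + 2*B)) = -2 + 1/(q + 3*B))
H((-25 + 99) - 87, k)/(((26021 + 47830)*(-20920 - 36039))) = ((1 - 6*((-25 + 99) - 87) - 2*271)/(271 + 3*((-25 + 99) - 87)))/(((26021 + 47830)*(-20920 - 36039))) = ((1 - 6*(74 - 87) - 542)/(271 + 3*(74 - 87)))/((73851*(-56959))) = ((1 - 6*(-13) - 542)/(271 + 3*(-13)))/(-4206479109) = ((1 + 78 - 542)/(271 - 39))*(-1/4206479109) = (-463/232)*(-1/4206479109) = ((1/232)*(-463))*(-1/4206479109) = -463/232*(-1/4206479109) = 463/975903153288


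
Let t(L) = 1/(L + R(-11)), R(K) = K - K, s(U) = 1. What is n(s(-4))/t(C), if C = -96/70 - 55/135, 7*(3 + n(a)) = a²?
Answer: 6724/1323 ≈ 5.0824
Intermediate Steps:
R(K) = 0
n(a) = -3 + a²/7
C = -1681/945 (C = -96*1/70 - 55*1/135 = -48/35 - 11/27 = -1681/945 ≈ -1.7788)
t(L) = 1/L (t(L) = 1/(L + 0) = 1/L)
n(s(-4))/t(C) = (-3 + (⅐)*1²)/(1/(-1681/945)) = (-3 + (⅐)*1)/(-945/1681) = (-3 + ⅐)*(-1681/945) = -20/7*(-1681/945) = 6724/1323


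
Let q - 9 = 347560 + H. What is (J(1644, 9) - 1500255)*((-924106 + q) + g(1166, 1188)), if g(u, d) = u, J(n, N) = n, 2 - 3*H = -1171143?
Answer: 277227049816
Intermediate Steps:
H = 1171145/3 (H = ⅔ - ⅓*(-1171143) = ⅔ + 390381 = 1171145/3 ≈ 3.9038e+5)
q = 2213852/3 (q = 9 + (347560 + 1171145/3) = 9 + 2213825/3 = 2213852/3 ≈ 7.3795e+5)
(J(1644, 9) - 1500255)*((-924106 + q) + g(1166, 1188)) = (1644 - 1500255)*((-924106 + 2213852/3) + 1166) = -1498611*(-558466/3 + 1166) = -1498611*(-554968/3) = 277227049816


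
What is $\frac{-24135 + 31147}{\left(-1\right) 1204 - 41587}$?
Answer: $- \frac{7012}{42791} \approx -0.16387$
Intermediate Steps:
$\frac{-24135 + 31147}{\left(-1\right) 1204 - 41587} = \frac{7012}{-1204 - 41587} = \frac{7012}{-42791} = 7012 \left(- \frac{1}{42791}\right) = - \frac{7012}{42791}$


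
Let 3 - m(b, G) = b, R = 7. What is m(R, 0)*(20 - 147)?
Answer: 508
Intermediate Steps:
m(b, G) = 3 - b
m(R, 0)*(20 - 147) = (3 - 1*7)*(20 - 147) = (3 - 7)*(-127) = -4*(-127) = 508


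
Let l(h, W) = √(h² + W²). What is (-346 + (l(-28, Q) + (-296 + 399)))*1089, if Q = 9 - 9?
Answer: -234135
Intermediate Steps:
Q = 0
l(h, W) = √(W² + h²)
(-346 + (l(-28, Q) + (-296 + 399)))*1089 = (-346 + (√(0² + (-28)²) + (-296 + 399)))*1089 = (-346 + (√(0 + 784) + 103))*1089 = (-346 + (√784 + 103))*1089 = (-346 + (28 + 103))*1089 = (-346 + 131)*1089 = -215*1089 = -234135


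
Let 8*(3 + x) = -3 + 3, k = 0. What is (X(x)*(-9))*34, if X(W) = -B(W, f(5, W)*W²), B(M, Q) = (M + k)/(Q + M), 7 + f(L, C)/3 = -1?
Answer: 306/73 ≈ 4.1918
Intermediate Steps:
f(L, C) = -24 (f(L, C) = -21 + 3*(-1) = -21 - 3 = -24)
x = -3 (x = -3 + (-3 + 3)/8 = -3 + (⅛)*0 = -3 + 0 = -3)
B(M, Q) = M/(M + Q) (B(M, Q) = (M + 0)/(Q + M) = M/(M + Q))
X(W) = -W/(W - 24*W²)
(X(x)*(-9))*34 = (-9/(-1 + 24*(-3)))*34 = (-9/(-1 - 72))*34 = (-9/(-73))*34 = -1/73*(-9)*34 = (9/73)*34 = 306/73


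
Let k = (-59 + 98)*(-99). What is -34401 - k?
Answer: -30540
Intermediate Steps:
k = -3861 (k = 39*(-99) = -3861)
-34401 - k = -34401 - 1*(-3861) = -34401 + 3861 = -30540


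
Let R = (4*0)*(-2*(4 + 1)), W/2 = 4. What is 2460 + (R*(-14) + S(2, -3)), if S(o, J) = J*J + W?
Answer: 2477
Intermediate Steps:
W = 8 (W = 2*4 = 8)
S(o, J) = 8 + J**2 (S(o, J) = J*J + 8 = J**2 + 8 = 8 + J**2)
R = 0 (R = 0*(-2*5) = 0*(-10) = 0)
2460 + (R*(-14) + S(2, -3)) = 2460 + (0*(-14) + (8 + (-3)**2)) = 2460 + (0 + (8 + 9)) = 2460 + (0 + 17) = 2460 + 17 = 2477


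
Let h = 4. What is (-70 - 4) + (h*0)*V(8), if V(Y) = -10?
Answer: -74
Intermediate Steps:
(-70 - 4) + (h*0)*V(8) = (-70 - 4) + (4*0)*(-10) = -74 + 0*(-10) = -74 + 0 = -74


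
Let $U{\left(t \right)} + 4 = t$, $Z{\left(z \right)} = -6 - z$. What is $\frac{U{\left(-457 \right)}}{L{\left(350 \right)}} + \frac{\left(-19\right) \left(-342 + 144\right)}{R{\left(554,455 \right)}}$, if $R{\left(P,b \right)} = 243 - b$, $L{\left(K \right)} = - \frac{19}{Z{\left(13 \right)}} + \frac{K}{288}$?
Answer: $- \frac{7636743}{33814} \approx -225.85$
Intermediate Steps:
$U{\left(t \right)} = -4 + t$
$L{\left(K \right)} = 1 + \frac{K}{288}$ ($L{\left(K \right)} = - \frac{19}{-6 - 13} + \frac{K}{288} = - \frac{19}{-6 - 13} + K \frac{1}{288} = - \frac{19}{-19} + \frac{K}{288} = \left(-19\right) \left(- \frac{1}{19}\right) + \frac{K}{288} = 1 + \frac{K}{288}$)
$\frac{U{\left(-457 \right)}}{L{\left(350 \right)}} + \frac{\left(-19\right) \left(-342 + 144\right)}{R{\left(554,455 \right)}} = \frac{-4 - 457}{1 + \frac{1}{288} \cdot 350} + \frac{\left(-19\right) \left(-342 + 144\right)}{243 - 455} = - \frac{461}{1 + \frac{175}{144}} + \frac{\left(-19\right) \left(-198\right)}{243 - 455} = - \frac{461}{\frac{319}{144}} + \frac{3762}{-212} = \left(-461\right) \frac{144}{319} + 3762 \left(- \frac{1}{212}\right) = - \frac{66384}{319} - \frac{1881}{106} = - \frac{7636743}{33814}$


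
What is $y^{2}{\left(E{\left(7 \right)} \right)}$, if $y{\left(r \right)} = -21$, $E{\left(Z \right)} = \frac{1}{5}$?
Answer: $441$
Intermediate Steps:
$E{\left(Z \right)} = \frac{1}{5}$
$y^{2}{\left(E{\left(7 \right)} \right)} = \left(-21\right)^{2} = 441$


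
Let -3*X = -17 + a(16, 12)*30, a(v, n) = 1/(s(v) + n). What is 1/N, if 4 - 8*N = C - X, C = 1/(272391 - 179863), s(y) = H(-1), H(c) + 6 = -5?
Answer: -2220672/92531 ≈ -23.999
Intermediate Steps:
H(c) = -11 (H(c) = -6 - 5 = -11)
s(y) = -11
C = 1/92528 ≈ 1.0808e-5
a(v, n) = 1/(-11 + n)
X = -13/3 (X = -(-17 + 30/(-11 + 12))/3 = -(-17 + 30/1)/3 = -(-17 + 1*30)/3 = -(-17 + 30)/3 = -⅓*13 = -13/3 ≈ -4.3333)
N = -92531/2220672 (N = ½ - (1/92528 - 1*(-13/3))/8 = ½ - (1/92528 + 13/3)/8 = ½ - ⅛*1202867/277584 = ½ - 1202867/2220672 = -92531/2220672 ≈ -0.041668)
1/N = 1/(-92531/2220672) = -2220672/92531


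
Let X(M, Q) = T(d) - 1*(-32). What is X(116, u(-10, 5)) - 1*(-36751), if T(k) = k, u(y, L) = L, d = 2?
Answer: 36785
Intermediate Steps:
X(M, Q) = 34 (X(M, Q) = 2 - 1*(-32) = 2 + 32 = 34)
X(116, u(-10, 5)) - 1*(-36751) = 34 - 1*(-36751) = 34 + 36751 = 36785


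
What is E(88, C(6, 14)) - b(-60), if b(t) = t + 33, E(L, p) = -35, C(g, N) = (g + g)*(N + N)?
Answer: -8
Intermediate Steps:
C(g, N) = 4*N*g (C(g, N) = (2*g)*(2*N) = 4*N*g)
b(t) = 33 + t
E(88, C(6, 14)) - b(-60) = -35 - (33 - 60) = -35 - 1*(-27) = -35 + 27 = -8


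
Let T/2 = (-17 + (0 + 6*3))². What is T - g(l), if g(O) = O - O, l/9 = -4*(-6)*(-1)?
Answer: 2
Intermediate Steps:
l = -216 (l = 9*(-4*(-6)*(-1)) = 9*(24*(-1)) = 9*(-24) = -216)
g(O) = 0
T = 2 (T = 2*(-17 + (0 + 6*3))² = 2*(-17 + (0 + 18))² = 2*(-17 + 18)² = 2*1² = 2*1 = 2)
T - g(l) = 2 - 1*0 = 2 + 0 = 2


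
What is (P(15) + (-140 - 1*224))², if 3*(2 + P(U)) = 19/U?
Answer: 270635401/2025 ≈ 1.3365e+5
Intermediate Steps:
P(U) = -2 + 19/(3*U) (P(U) = -2 + (19/U)/3 = -2 + 19/(3*U))
(P(15) + (-140 - 1*224))² = ((-2 + (19/3)/15) + (-140 - 1*224))² = ((-2 + (19/3)*(1/15)) + (-140 - 224))² = ((-2 + 19/45) - 364)² = (-71/45 - 364)² = (-16451/45)² = 270635401/2025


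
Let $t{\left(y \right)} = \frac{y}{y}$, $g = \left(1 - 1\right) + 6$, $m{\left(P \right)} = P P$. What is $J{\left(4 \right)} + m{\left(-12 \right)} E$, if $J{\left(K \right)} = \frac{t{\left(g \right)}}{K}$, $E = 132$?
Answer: $\frac{76033}{4} \approx 19008.0$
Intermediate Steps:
$m{\left(P \right)} = P^{2}$
$g = 6$ ($g = 0 + 6 = 6$)
$t{\left(y \right)} = 1$
$J{\left(K \right)} = \frac{1}{K}$ ($J{\left(K \right)} = 1 \frac{1}{K} = \frac{1}{K}$)
$J{\left(4 \right)} + m{\left(-12 \right)} E = \frac{1}{4} + \left(-12\right)^{2} \cdot 132 = \frac{1}{4} + 144 \cdot 132 = \frac{1}{4} + 19008 = \frac{76033}{4}$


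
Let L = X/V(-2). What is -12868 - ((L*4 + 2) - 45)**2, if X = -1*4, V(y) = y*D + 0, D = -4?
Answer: -14893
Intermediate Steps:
V(y) = -4*y (V(y) = y*(-4) + 0 = -4*y + 0 = -4*y)
X = -4
L = -1/2 (L = -4/((-4*(-2))) = -4/8 = -4*1/8 = -1/2 ≈ -0.50000)
-12868 - ((L*4 + 2) - 45)**2 = -12868 - ((-1/2*4 + 2) - 45)**2 = -12868 - ((-2 + 2) - 45)**2 = -12868 - (0 - 45)**2 = -12868 - 1*(-45)**2 = -12868 - 1*2025 = -12868 - 2025 = -14893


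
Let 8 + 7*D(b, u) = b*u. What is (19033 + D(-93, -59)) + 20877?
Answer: 284849/7 ≈ 40693.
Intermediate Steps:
D(b, u) = -8/7 + b*u/7 (D(b, u) = -8/7 + (b*u)/7 = -8/7 + b*u/7)
(19033 + D(-93, -59)) + 20877 = (19033 + (-8/7 + (1/7)*(-93)*(-59))) + 20877 = (19033 + (-8/7 + 5487/7)) + 20877 = (19033 + 5479/7) + 20877 = 138710/7 + 20877 = 284849/7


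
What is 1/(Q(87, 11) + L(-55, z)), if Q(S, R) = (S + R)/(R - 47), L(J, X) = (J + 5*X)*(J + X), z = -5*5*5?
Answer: 18/2203151 ≈ 8.1701e-6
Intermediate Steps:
z = -125 (z = -25*5 = -125)
L(J, X) = (J + X)*(J + 5*X)
Q(S, R) = (R + S)/(-47 + R)
1/(Q(87, 11) + L(-55, z)) = 1/((11 + 87)/(-47 + 11) + ((-55)² + 5*(-125)² + 6*(-55)*(-125))) = 1/(98/(-36) + (3025 + 5*15625 + 41250)) = 1/(-1/36*98 + (3025 + 78125 + 41250)) = 1/(-49/18 + 122400) = 1/(2203151/18) = 18/2203151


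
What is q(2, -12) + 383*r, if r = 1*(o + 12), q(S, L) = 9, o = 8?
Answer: 7669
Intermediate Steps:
r = 20 (r = 1*(8 + 12) = 1*20 = 20)
q(2, -12) + 383*r = 9 + 383*20 = 9 + 7660 = 7669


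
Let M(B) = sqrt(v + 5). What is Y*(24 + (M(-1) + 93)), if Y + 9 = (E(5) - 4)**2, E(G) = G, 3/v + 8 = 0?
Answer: -936 - 2*sqrt(74) ≈ -953.21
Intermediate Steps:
v = -3/8 (v = 3/(-8 + 0) = 3/(-8) = 3*(-1/8) = -3/8 ≈ -0.37500)
M(B) = sqrt(74)/4 (M(B) = sqrt(-3/8 + 5) = sqrt(37/8) = sqrt(74)/4)
Y = -8 (Y = -9 + (5 - 4)**2 = -9 + 1**2 = -9 + 1 = -8)
Y*(24 + (M(-1) + 93)) = -8*(24 + (sqrt(74)/4 + 93)) = -8*(24 + (93 + sqrt(74)/4)) = -8*(117 + sqrt(74)/4) = -936 - 2*sqrt(74)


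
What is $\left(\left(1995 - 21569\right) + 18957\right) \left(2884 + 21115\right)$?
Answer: $-14807383$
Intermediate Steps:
$\left(\left(1995 - 21569\right) + 18957\right) \left(2884 + 21115\right) = \left(-19574 + 18957\right) 23999 = \left(-617\right) 23999 = -14807383$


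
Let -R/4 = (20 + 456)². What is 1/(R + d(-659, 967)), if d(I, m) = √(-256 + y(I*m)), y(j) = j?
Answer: -906304/821387577925 - I*√637509/821387577925 ≈ -1.1034e-6 - 9.7207e-10*I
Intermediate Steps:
R = -906304 (R = -4*(20 + 456)² = -4*476² = -4*226576 = -906304)
d(I, m) = √(-256 + I*m)
1/(R + d(-659, 967)) = 1/(-906304 + √(-256 - 659*967)) = 1/(-906304 + √(-256 - 637253)) = 1/(-906304 + √(-637509)) = 1/(-906304 + I*√637509)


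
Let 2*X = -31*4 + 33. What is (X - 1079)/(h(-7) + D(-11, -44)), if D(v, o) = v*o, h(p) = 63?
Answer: -2249/1094 ≈ -2.0558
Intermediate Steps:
X = -91/2 (X = (-31*4 + 33)/2 = (-124 + 33)/2 = (½)*(-91) = -91/2 ≈ -45.500)
D(v, o) = o*v
(X - 1079)/(h(-7) + D(-11, -44)) = (-91/2 - 1079)/(63 - 44*(-11)) = -2249/(2*(63 + 484)) = -2249/2/547 = -2249/2*1/547 = -2249/1094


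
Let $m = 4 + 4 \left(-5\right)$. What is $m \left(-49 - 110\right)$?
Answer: $2544$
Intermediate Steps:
$m = -16$ ($m = 4 - 20 = -16$)
$m \left(-49 - 110\right) = - 16 \left(-49 - 110\right) = \left(-16\right) \left(-159\right) = 2544$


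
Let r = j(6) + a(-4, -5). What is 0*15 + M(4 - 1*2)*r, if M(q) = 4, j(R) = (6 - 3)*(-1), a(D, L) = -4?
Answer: -28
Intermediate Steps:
j(R) = -3 (j(R) = 3*(-1) = -3)
r = -7 (r = -3 - 4 = -7)
0*15 + M(4 - 1*2)*r = 0*15 + 4*(-7) = 0 - 28 = -28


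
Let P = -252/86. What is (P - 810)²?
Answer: 1221921936/1849 ≈ 6.6086e+5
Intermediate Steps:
P = -126/43 (P = -252*1/86 = -126/43 ≈ -2.9302)
(P - 810)² = (-126/43 - 810)² = (-34956/43)² = 1221921936/1849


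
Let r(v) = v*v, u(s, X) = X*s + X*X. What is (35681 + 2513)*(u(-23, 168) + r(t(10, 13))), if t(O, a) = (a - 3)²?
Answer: 1312345840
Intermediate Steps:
t(O, a) = (-3 + a)²
u(s, X) = X² + X*s (u(s, X) = X*s + X² = X² + X*s)
r(v) = v²
(35681 + 2513)*(u(-23, 168) + r(t(10, 13))) = (35681 + 2513)*(168*(168 - 23) + ((-3 + 13)²)²) = 38194*(168*145 + (10²)²) = 38194*(24360 + 100²) = 38194*(24360 + 10000) = 38194*34360 = 1312345840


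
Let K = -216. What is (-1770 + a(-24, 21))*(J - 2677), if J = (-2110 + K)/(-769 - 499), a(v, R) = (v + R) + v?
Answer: 3047810835/634 ≈ 4.8073e+6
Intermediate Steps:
a(v, R) = R + 2*v (a(v, R) = (R + v) + v = R + 2*v)
J = 1163/634 (J = (-2110 - 216)/(-769 - 499) = -2326/(-1268) = -2326*(-1/1268) = 1163/634 ≈ 1.8344)
(-1770 + a(-24, 21))*(J - 2677) = (-1770 + (21 + 2*(-24)))*(1163/634 - 2677) = (-1770 + (21 - 48))*(-1696055/634) = (-1770 - 27)*(-1696055/634) = -1797*(-1696055/634) = 3047810835/634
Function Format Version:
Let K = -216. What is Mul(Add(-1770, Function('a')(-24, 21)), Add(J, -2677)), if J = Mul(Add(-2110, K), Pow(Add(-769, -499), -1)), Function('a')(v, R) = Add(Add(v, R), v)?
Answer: Rational(3047810835, 634) ≈ 4.8073e+6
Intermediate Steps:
Function('a')(v, R) = Add(R, Mul(2, v)) (Function('a')(v, R) = Add(Add(R, v), v) = Add(R, Mul(2, v)))
J = Rational(1163, 634) (J = Mul(Add(-2110, -216), Pow(Add(-769, -499), -1)) = Mul(-2326, Pow(-1268, -1)) = Mul(-2326, Rational(-1, 1268)) = Rational(1163, 634) ≈ 1.8344)
Mul(Add(-1770, Function('a')(-24, 21)), Add(J, -2677)) = Mul(Add(-1770, Add(21, Mul(2, -24))), Add(Rational(1163, 634), -2677)) = Mul(Add(-1770, Add(21, -48)), Rational(-1696055, 634)) = Mul(Add(-1770, -27), Rational(-1696055, 634)) = Mul(-1797, Rational(-1696055, 634)) = Rational(3047810835, 634)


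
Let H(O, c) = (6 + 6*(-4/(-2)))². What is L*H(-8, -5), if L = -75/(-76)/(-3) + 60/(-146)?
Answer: -332505/1387 ≈ -239.73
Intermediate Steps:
L = -4105/5548 (L = -75*(-1/76)*(-⅓) + 60*(-1/146) = (75/76)*(-⅓) - 30/73 = -25/76 - 30/73 = -4105/5548 ≈ -0.73991)
H(O, c) = 324 (H(O, c) = (6 + 6*(-4*(-½)))² = (6 + 6*2)² = (6 + 12)² = 18² = 324)
L*H(-8, -5) = -4105/5548*324 = -332505/1387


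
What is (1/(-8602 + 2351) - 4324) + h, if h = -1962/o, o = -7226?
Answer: -97650818994/22584863 ≈ -4323.7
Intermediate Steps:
h = 981/3613 (h = -1962/(-7226) = -1962*(-1/7226) = 981/3613 ≈ 0.27152)
(1/(-8602 + 2351) - 4324) + h = (1/(-8602 + 2351) - 4324) + 981/3613 = (1/(-6251) - 4324) + 981/3613 = (-1/6251 - 4324) + 981/3613 = -27029325/6251 + 981/3613 = -97650818994/22584863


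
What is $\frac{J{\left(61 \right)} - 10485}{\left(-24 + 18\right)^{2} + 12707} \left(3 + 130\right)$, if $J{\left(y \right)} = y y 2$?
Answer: $- \frac{404719}{12743} \approx -31.76$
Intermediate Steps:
$J{\left(y \right)} = 2 y^{2}$ ($J{\left(y \right)} = y^{2} \cdot 2 = 2 y^{2}$)
$\frac{J{\left(61 \right)} - 10485}{\left(-24 + 18\right)^{2} + 12707} \left(3 + 130\right) = \frac{2 \cdot 61^{2} - 10485}{\left(-24 + 18\right)^{2} + 12707} \left(3 + 130\right) = \frac{2 \cdot 3721 - 10485}{\left(-6\right)^{2} + 12707} \cdot 133 = \frac{7442 - 10485}{36 + 12707} \cdot 133 = - \frac{3043}{12743} \cdot 133 = \left(-3043\right) \frac{1}{12743} \cdot 133 = \left(- \frac{3043}{12743}\right) 133 = - \frac{404719}{12743}$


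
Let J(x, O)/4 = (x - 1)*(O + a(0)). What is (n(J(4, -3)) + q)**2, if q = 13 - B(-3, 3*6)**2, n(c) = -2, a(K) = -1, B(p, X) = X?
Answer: 97969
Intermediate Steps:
J(x, O) = 4*(-1 + O)*(-1 + x) (J(x, O) = 4*((x - 1)*(O - 1)) = 4*((-1 + x)*(-1 + O)) = 4*((-1 + O)*(-1 + x)) = 4*(-1 + O)*(-1 + x))
q = -311 (q = 13 - (3*6)**2 = 13 - 1*18**2 = 13 - 1*324 = 13 - 324 = -311)
(n(J(4, -3)) + q)**2 = (-2 - 311)**2 = (-313)**2 = 97969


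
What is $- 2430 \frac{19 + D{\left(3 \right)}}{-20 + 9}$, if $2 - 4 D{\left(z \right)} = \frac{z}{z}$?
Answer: $\frac{8505}{2} \approx 4252.5$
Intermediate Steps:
$D{\left(z \right)} = \frac{1}{4}$ ($D{\left(z \right)} = \frac{1}{2} - \frac{z \frac{1}{z}}{4} = \frac{1}{2} - \frac{1}{4} = \frac{1}{4}$)
$- 2430 \frac{19 + D{\left(3 \right)}}{-20 + 9} = - 2430 \frac{19 + \frac{1}{4}}{-20 + 9} = - 2430 \frac{77}{4 \left(-11\right)} = - 2430 \cdot \frac{77}{4} \left(- \frac{1}{11}\right) = \left(-2430\right) \left(- \frac{7}{4}\right) = \frac{8505}{2}$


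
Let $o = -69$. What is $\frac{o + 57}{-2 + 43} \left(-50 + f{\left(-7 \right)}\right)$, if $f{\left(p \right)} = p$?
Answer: $\frac{684}{41} \approx 16.683$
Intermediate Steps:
$\frac{o + 57}{-2 + 43} \left(-50 + f{\left(-7 \right)}\right) = \frac{-69 + 57}{-2 + 43} \left(-50 - 7\right) = - \frac{12}{41} \left(-57\right) = \left(-12\right) \frac{1}{41} \left(-57\right) = \left(- \frac{12}{41}\right) \left(-57\right) = \frac{684}{41}$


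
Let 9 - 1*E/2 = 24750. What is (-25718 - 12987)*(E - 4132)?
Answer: 2075129870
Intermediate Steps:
E = -49482 (E = 18 - 2*24750 = 18 - 49500 = -49482)
(-25718 - 12987)*(E - 4132) = (-25718 - 12987)*(-49482 - 4132) = -38705*(-53614) = 2075129870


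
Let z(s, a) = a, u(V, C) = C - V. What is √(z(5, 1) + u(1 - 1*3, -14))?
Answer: I*√11 ≈ 3.3166*I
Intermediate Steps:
√(z(5, 1) + u(1 - 1*3, -14)) = √(1 + (-14 - (1 - 1*3))) = √(1 + (-14 - (1 - 3))) = √(1 + (-14 - 1*(-2))) = √(1 + (-14 + 2)) = √(1 - 12) = √(-11) = I*√11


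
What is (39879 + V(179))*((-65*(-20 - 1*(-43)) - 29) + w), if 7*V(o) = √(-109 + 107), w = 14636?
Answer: 522893448 + 13112*I*√2/7 ≈ 5.2289e+8 + 2649.0*I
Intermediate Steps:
V(o) = I*√2/7 (V(o) = √(-109 + 107)/7 = √(-2)/7 = (I*√2)/7 = I*√2/7)
(39879 + V(179))*((-65*(-20 - 1*(-43)) - 29) + w) = (39879 + I*√2/7)*((-65*(-20 - 1*(-43)) - 29) + 14636) = (39879 + I*√2/7)*((-65*(-20 + 43) - 29) + 14636) = (39879 + I*√2/7)*((-65*23 - 29) + 14636) = (39879 + I*√2/7)*((-1495 - 29) + 14636) = (39879 + I*√2/7)*(-1524 + 14636) = (39879 + I*√2/7)*13112 = 522893448 + 13112*I*√2/7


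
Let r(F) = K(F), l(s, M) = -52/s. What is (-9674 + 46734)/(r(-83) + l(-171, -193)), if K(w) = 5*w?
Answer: -6337260/70913 ≈ -89.367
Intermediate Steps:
r(F) = 5*F
(-9674 + 46734)/(r(-83) + l(-171, -193)) = (-9674 + 46734)/(5*(-83) - 52/(-171)) = 37060/(-415 - 52*(-1/171)) = 37060/(-415 + 52/171) = 37060/(-70913/171) = 37060*(-171/70913) = -6337260/70913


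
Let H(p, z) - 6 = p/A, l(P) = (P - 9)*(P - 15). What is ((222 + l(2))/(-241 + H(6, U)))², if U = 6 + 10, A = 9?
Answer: 881721/494209 ≈ 1.7841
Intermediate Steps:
l(P) = (-15 + P)*(-9 + P) (l(P) = (-9 + P)*(-15 + P) = (-15 + P)*(-9 + P))
U = 16
H(p, z) = 6 + p/9
((222 + l(2))/(-241 + H(6, U)))² = ((222 + (135 + 2² - 24*2))/(-241 + (6 + (⅑)*6)))² = ((222 + (135 + 4 - 48))/(-241 + (6 + ⅔)))² = ((222 + 91)/(-241 + 20/3))² = (313/(-703/3))² = (313*(-3/703))² = (-939/703)² = 881721/494209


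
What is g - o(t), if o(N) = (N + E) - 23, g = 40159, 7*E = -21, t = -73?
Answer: 40258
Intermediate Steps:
E = -3 (E = (⅐)*(-21) = -3)
o(N) = -26 + N (o(N) = (N - 3) - 23 = (-3 + N) - 23 = -26 + N)
g - o(t) = 40159 - (-26 - 73) = 40159 - 1*(-99) = 40159 + 99 = 40258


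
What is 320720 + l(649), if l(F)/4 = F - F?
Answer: 320720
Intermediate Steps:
l(F) = 0 (l(F) = 4*(F - F) = 4*0 = 0)
320720 + l(649) = 320720 + 0 = 320720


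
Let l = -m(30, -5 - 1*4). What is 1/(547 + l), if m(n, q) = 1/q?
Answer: 9/4924 ≈ 0.0018278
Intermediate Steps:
l = ⅑ (l = -1/(-5 - 1*4) = -1/(-5 - 4) = -1/(-9) = -1*(-⅑) = ⅑ ≈ 0.11111)
1/(547 + l) = 1/(547 + ⅑) = 1/(4924/9) = 9/4924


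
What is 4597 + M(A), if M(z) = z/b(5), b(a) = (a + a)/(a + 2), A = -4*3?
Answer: 22943/5 ≈ 4588.6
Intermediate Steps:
A = -12
b(a) = 2*a/(2 + a) (b(a) = (2*a)/(2 + a) = 2*a/(2 + a))
M(z) = 7*z/10 (M(z) = z/((2*5/(2 + 5))) = z/((2*5/7)) = z/((2*5*(1/7))) = z/(10/7) = z*(7/10) = 7*z/10)
4597 + M(A) = 4597 + (7/10)*(-12) = 4597 - 42/5 = 22943/5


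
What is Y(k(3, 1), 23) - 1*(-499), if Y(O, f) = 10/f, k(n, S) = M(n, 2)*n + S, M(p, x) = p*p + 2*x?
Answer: 11487/23 ≈ 499.43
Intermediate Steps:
M(p, x) = p² + 2*x
k(n, S) = S + n*(4 + n²) (k(n, S) = (n² + 2*2)*n + S = (n² + 4)*n + S = (4 + n²)*n + S = n*(4 + n²) + S = S + n*(4 + n²))
Y(k(3, 1), 23) - 1*(-499) = 10/23 - 1*(-499) = 10*(1/23) + 499 = 10/23 + 499 = 11487/23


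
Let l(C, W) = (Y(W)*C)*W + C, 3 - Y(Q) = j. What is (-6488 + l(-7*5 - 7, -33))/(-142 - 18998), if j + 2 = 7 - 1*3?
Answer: 1286/4785 ≈ 0.26876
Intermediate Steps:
j = 2 (j = -2 + (7 - 1*3) = -2 + (7 - 3) = -2 + 4 = 2)
Y(Q) = 1 (Y(Q) = 3 - 1*2 = 3 - 2 = 1)
l(C, W) = C + C*W (l(C, W) = (1*C)*W + C = C*W + C = C + C*W)
(-6488 + l(-7*5 - 7, -33))/(-142 - 18998) = (-6488 + (-7*5 - 7)*(1 - 33))/(-142 - 18998) = (-6488 + (-35 - 7)*(-32))/(-19140) = (-6488 - 42*(-32))*(-1/19140) = (-6488 + 1344)*(-1/19140) = -5144*(-1/19140) = 1286/4785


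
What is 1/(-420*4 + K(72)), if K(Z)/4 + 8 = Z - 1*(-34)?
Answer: -1/1288 ≈ -0.00077640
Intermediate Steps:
K(Z) = 104 + 4*Z (K(Z) = -32 + 4*(Z - 1*(-34)) = -32 + 4*(Z + 34) = -32 + 4*(34 + Z) = -32 + (136 + 4*Z) = 104 + 4*Z)
1/(-420*4 + K(72)) = 1/(-420*4 + (104 + 4*72)) = 1/(-210*8 + (104 + 288)) = 1/(-1680 + 392) = 1/(-1288) = -1/1288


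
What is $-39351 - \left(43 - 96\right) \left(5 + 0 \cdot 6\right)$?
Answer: $-39086$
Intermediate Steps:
$-39351 - \left(43 - 96\right) \left(5 + 0 \cdot 6\right) = -39351 - - 53 \left(5 + 0\right) = -39351 - \left(-53\right) 5 = -39351 - -265 = -39351 + 265 = -39086$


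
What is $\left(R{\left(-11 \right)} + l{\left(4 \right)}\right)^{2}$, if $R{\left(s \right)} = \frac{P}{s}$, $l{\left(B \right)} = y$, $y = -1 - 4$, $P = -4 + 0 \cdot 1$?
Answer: $\frac{2601}{121} \approx 21.496$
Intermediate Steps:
$P = -4$ ($P = -4 + 0 = -4$)
$y = -5$
$l{\left(B \right)} = -5$
$R{\left(s \right)} = - \frac{4}{s}$
$\left(R{\left(-11 \right)} + l{\left(4 \right)}\right)^{2} = \left(- \frac{4}{-11} - 5\right)^{2} = \left(\left(-4\right) \left(- \frac{1}{11}\right) - 5\right)^{2} = \left(\frac{4}{11} - 5\right)^{2} = \left(- \frac{51}{11}\right)^{2} = \frac{2601}{121}$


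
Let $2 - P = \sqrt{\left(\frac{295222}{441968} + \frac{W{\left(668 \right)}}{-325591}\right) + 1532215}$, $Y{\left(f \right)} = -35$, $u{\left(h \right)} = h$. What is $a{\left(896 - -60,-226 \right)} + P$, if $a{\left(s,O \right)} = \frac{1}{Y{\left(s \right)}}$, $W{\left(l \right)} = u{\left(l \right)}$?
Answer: $\frac{69}{35} - \frac{\sqrt{1983016606220901790877599114}}{35975200772} \approx -1235.9$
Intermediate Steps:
$W{\left(l \right)} = l$
$P = 2 - \frac{\sqrt{1983016606220901790877599114}}{35975200772}$ ($P = 2 - \sqrt{\left(\frac{295222}{441968} + \frac{668}{-325591}\right) + 1532215} = 2 - \sqrt{\left(295222 \cdot \frac{1}{441968} + 668 \left(- \frac{1}{325591}\right)\right) + 1532215} = 2 - \sqrt{\left(\frac{147611}{220984} - \frac{668}{325591}\right) + 1532215} = 2 - \sqrt{\frac{47913195789}{71950401544} + 1532215} = 2 - \sqrt{\frac{110243532414935749}{71950401544}} = 2 - \frac{\sqrt{1983016606220901790877599114}}{35975200772} \approx -1235.8$)
$a{\left(s,O \right)} = - \frac{1}{35}$ ($a{\left(s,O \right)} = \frac{1}{-35} = - \frac{1}{35}$)
$a{\left(896 - -60,-226 \right)} + P = - \frac{1}{35} + \left(2 - \frac{\sqrt{1983016606220901790877599114}}{35975200772}\right) = \frac{69}{35} - \frac{\sqrt{1983016606220901790877599114}}{35975200772}$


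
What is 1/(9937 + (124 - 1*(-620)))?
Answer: 1/10681 ≈ 9.3624e-5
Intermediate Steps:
1/(9937 + (124 - 1*(-620))) = 1/(9937 + (124 + 620)) = 1/(9937 + 744) = 1/10681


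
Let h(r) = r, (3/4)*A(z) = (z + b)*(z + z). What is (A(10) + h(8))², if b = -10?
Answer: 64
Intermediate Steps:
A(z) = 8*z*(-10 + z)/3 (A(z) = 4*((z - 10)*(z + z))/3 = 4*((-10 + z)*(2*z))/3 = 4*(2*z*(-10 + z))/3 = 8*z*(-10 + z)/3)
(A(10) + h(8))² = ((8/3)*10*(-10 + 10) + 8)² = ((8/3)*10*0 + 8)² = (0 + 8)² = 8² = 64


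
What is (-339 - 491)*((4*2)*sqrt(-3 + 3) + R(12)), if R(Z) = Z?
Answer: -9960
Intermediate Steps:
(-339 - 491)*((4*2)*sqrt(-3 + 3) + R(12)) = (-339 - 491)*((4*2)*sqrt(-3 + 3) + 12) = -830*(8*sqrt(0) + 12) = -830*(8*0 + 12) = -830*(0 + 12) = -830*12 = -9960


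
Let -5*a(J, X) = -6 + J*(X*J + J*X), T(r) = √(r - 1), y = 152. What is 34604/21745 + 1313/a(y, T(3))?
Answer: 73885314360809/46429472704270 - 75838880*√2/1067589623 ≈ 1.4909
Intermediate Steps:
T(r) = √(-1 + r)
a(J, X) = 6/5 - 2*X*J²/5 (a(J, X) = -(-6 + J*(X*J + J*X))/5 = -(-6 + J*(J*X + J*X))/5 = -(-6 + J*(2*J*X))/5 = -(-6 + 2*X*J²)/5 = 6/5 - 2*X*J²/5)
34604/21745 + 1313/a(y, T(3)) = 34604/21745 + 1313/(6/5 - ⅖*√(-1 + 3)*152²) = 34604*(1/21745) + 1313/(6/5 - ⅖*√2*23104) = 34604/21745 + 1313/(6/5 - 46208*√2/5)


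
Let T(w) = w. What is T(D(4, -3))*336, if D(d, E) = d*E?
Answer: -4032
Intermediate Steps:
D(d, E) = E*d
T(D(4, -3))*336 = -3*4*336 = -12*336 = -4032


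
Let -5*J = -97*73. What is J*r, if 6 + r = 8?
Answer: 14162/5 ≈ 2832.4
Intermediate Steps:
r = 2 (r = -6 + 8 = 2)
J = 7081/5 (J = -(-97)*73/5 = -1/5*(-7081) = 7081/5 ≈ 1416.2)
J*r = (7081/5)*2 = 14162/5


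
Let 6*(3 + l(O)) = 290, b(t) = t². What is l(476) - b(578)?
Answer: -1002116/3 ≈ -3.3404e+5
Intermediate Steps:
l(O) = 136/3 (l(O) = -3 + (⅙)*290 = -3 + 145/3 = 136/3)
l(476) - b(578) = 136/3 - 1*578² = 136/3 - 1*334084 = 136/3 - 334084 = -1002116/3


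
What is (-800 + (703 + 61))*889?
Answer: -32004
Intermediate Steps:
(-800 + (703 + 61))*889 = (-800 + 764)*889 = -36*889 = -32004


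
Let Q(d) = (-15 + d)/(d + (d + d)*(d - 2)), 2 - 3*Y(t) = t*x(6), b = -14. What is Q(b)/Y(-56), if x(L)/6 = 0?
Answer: -87/868 ≈ -0.10023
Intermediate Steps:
x(L) = 0 (x(L) = 6*0 = 0)
Y(t) = 2/3 (Y(t) = 2/3 - t*0/3 = 2/3 - 1/3*0 = 2/3 + 0 = 2/3)
Q(d) = (-15 + d)/(d + 2*d*(-2 + d)) (Q(d) = (-15 + d)/(d + (2*d)*(-2 + d)) = (-15 + d)/(d + 2*d*(-2 + d)))
Q(b)/Y(-56) = ((-15 - 14)/((-14)*(-3 + 2*(-14))))/(2/3) = -1/14*(-29)/(-3 - 28)*(3/2) = -1/14*(-29)/(-31)*(3/2) = -1/14*(-1/31)*(-29)*(3/2) = -29/434*3/2 = -87/868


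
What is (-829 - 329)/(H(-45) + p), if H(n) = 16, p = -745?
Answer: 386/243 ≈ 1.5885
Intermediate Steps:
(-829 - 329)/(H(-45) + p) = (-829 - 329)/(16 - 745) = -1158/(-729) = -1158*(-1/729) = 386/243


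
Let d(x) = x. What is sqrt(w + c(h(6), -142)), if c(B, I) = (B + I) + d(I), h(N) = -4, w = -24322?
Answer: I*sqrt(24610) ≈ 156.88*I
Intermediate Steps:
c(B, I) = B + 2*I (c(B, I) = (B + I) + I = B + 2*I)
sqrt(w + c(h(6), -142)) = sqrt(-24322 + (-4 + 2*(-142))) = sqrt(-24322 + (-4 - 284)) = sqrt(-24322 - 288) = sqrt(-24610) = I*sqrt(24610)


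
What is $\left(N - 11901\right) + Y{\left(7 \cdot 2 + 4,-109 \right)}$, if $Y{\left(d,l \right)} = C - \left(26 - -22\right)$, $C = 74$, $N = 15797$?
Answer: $3922$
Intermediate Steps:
$Y{\left(d,l \right)} = 26$ ($Y{\left(d,l \right)} = 74 - \left(26 - -22\right) = 74 - \left(26 + 22\right) = 74 - 48 = 26$)
$\left(N - 11901\right) + Y{\left(7 \cdot 2 + 4,-109 \right)} = \left(15797 - 11901\right) + 26 = 3896 + 26 = 3922$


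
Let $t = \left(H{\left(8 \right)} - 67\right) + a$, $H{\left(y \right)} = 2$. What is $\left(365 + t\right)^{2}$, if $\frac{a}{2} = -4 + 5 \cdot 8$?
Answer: $138384$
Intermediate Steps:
$a = 72$ ($a = 2 \left(-4 + 5 \cdot 8\right) = 2 \left(-4 + 40\right) = 2 \cdot 36 = 72$)
$t = 7$ ($t = \left(2 - 67\right) + 72 = -65 + 72 = 7$)
$\left(365 + t\right)^{2} = \left(365 + 7\right)^{2} = 372^{2} = 138384$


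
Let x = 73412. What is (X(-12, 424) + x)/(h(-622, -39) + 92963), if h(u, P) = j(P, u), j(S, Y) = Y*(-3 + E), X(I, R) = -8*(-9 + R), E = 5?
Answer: 2596/3397 ≈ 0.76420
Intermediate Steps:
X(I, R) = 72 - 8*R
j(S, Y) = 2*Y (j(S, Y) = Y*(-3 + 5) = Y*2 = 2*Y)
h(u, P) = 2*u
(X(-12, 424) + x)/(h(-622, -39) + 92963) = ((72 - 8*424) + 73412)/(2*(-622) + 92963) = ((72 - 3392) + 73412)/(-1244 + 92963) = (-3320 + 73412)/91719 = 70092*(1/91719) = 2596/3397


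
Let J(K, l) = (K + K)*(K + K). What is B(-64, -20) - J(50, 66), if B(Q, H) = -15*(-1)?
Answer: -9985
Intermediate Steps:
J(K, l) = 4*K² (J(K, l) = (2*K)*(2*K) = 4*K²)
B(Q, H) = 15
B(-64, -20) - J(50, 66) = 15 - 4*50² = 15 - 4*2500 = 15 - 1*10000 = 15 - 10000 = -9985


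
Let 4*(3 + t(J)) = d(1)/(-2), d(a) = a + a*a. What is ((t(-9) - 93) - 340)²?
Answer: 3045025/16 ≈ 1.9031e+5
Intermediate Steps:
d(a) = a + a²
t(J) = -13/4 (t(J) = -3 + ((1*(1 + 1))/(-2))/4 = -3 + ((1*2)*(-½))/4 = -3 + (2*(-½))/4 = -3 + (¼)*(-1) = -3 - ¼ = -13/4)
((t(-9) - 93) - 340)² = ((-13/4 - 93) - 340)² = (-385/4 - 340)² = (-1745/4)² = 3045025/16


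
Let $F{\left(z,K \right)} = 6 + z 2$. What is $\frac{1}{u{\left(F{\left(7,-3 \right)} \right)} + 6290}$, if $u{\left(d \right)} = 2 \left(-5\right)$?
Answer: $\frac{1}{6280} \approx 0.00015924$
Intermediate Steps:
$F{\left(z,K \right)} = 6 + 2 z$
$u{\left(d \right)} = -10$
$\frac{1}{u{\left(F{\left(7,-3 \right)} \right)} + 6290} = \frac{1}{-10 + 6290} = \frac{1}{6280}$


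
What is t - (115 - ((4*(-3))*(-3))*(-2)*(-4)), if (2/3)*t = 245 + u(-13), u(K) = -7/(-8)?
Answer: 8669/16 ≈ 541.81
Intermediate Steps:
u(K) = 7/8 (u(K) = -7*(-1/8) = 7/8)
t = 5901/16 (t = 3*(245 + 7/8)/2 = (3/2)*(1967/8) = 5901/16 ≈ 368.81)
t - (115 - ((4*(-3))*(-3))*(-2)*(-4)) = 5901/16 - (115 - ((4*(-3))*(-3))*(-2)*(-4)) = 5901/16 - (115 - -12*(-3)*(-2)*(-4)) = 5901/16 - (115 - 36*(-2)*(-4)) = 5901/16 - (115 - (-72)*(-4)) = 5901/16 - (115 - 1*288) = 5901/16 - (115 - 288) = 5901/16 - 1*(-173) = 5901/16 + 173 = 8669/16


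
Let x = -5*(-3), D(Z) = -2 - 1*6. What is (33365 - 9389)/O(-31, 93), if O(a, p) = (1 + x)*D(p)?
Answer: -2997/16 ≈ -187.31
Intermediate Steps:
D(Z) = -8 (D(Z) = -2 - 6 = -8)
x = 15
O(a, p) = -128 (O(a, p) = (1 + 15)*(-8) = 16*(-8) = -128)
(33365 - 9389)/O(-31, 93) = (33365 - 9389)/(-128) = 23976*(-1/128) = -2997/16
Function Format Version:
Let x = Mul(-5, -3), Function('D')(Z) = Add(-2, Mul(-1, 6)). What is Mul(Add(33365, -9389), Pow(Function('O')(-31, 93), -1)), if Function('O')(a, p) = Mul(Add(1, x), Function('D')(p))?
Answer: Rational(-2997, 16) ≈ -187.31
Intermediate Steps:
Function('D')(Z) = -8 (Function('D')(Z) = Add(-2, -6) = -8)
x = 15
Function('O')(a, p) = -128 (Function('O')(a, p) = Mul(Add(1, 15), -8) = Mul(16, -8) = -128)
Mul(Add(33365, -9389), Pow(Function('O')(-31, 93), -1)) = Mul(Add(33365, -9389), Pow(-128, -1)) = Mul(23976, Rational(-1, 128)) = Rational(-2997, 16)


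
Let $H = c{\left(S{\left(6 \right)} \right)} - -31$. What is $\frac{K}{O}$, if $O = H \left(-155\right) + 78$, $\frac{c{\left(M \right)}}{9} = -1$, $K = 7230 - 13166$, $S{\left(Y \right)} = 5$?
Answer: $\frac{212}{119} \approx 1.7815$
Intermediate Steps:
$K = -5936$ ($K = 7230 - 13166 = -5936$)
$c{\left(M \right)} = -9$ ($c{\left(M \right)} = 9 \left(-1\right) = -9$)
$H = 22$ ($H = -9 - -31 = -9 + 31 = 22$)
$O = -3332$ ($O = 22 \left(-155\right) + 78 = -3410 + 78 = -3332$)
$\frac{K}{O} = - \frac{5936}{-3332} = \left(-5936\right) \left(- \frac{1}{3332}\right) = \frac{212}{119}$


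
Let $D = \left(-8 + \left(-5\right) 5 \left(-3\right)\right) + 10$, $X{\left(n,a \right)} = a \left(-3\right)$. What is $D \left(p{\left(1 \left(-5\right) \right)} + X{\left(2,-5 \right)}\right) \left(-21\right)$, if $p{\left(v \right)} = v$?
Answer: $-16170$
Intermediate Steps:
$X{\left(n,a \right)} = - 3 a$
$D = 77$ ($D = \left(-8 - -75\right) + 10 = \left(-8 + 75\right) + 10 = 67 + 10 = 77$)
$D \left(p{\left(1 \left(-5\right) \right)} + X{\left(2,-5 \right)}\right) \left(-21\right) = 77 \left(1 \left(-5\right) - -15\right) \left(-21\right) = 77 \left(-5 + 15\right) \left(-21\right) = 77 \cdot 10 \left(-21\right) = 770 \left(-21\right) = -16170$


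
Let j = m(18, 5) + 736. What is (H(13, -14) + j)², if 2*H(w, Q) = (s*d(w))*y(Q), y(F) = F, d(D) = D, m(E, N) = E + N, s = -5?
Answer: 1473796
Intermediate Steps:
j = 759 (j = (18 + 5) + 736 = 23 + 736 = 759)
H(w, Q) = -5*Q*w/2 (H(w, Q) = ((-5*w)*Q)/2 = (-5*Q*w)/2 = -5*Q*w/2)
(H(13, -14) + j)² = (-5/2*(-14)*13 + 759)² = (455 + 759)² = 1214² = 1473796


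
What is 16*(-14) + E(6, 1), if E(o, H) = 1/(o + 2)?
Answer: -1791/8 ≈ -223.88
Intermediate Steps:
E(o, H) = 1/(2 + o)
16*(-14) + E(6, 1) = 16*(-14) + 1/(2 + 6) = -224 + 1/8 = -224 + ⅛ = -1791/8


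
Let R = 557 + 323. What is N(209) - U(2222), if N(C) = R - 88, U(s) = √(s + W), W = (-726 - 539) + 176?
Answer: 792 - √1133 ≈ 758.34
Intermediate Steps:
R = 880
W = -1089 (W = -1265 + 176 = -1089)
U(s) = √(-1089 + s) (U(s) = √(s - 1089) = √(-1089 + s))
N(C) = 792 (N(C) = 880 - 88 = 792)
N(209) - U(2222) = 792 - √(-1089 + 2222) = 792 - √1133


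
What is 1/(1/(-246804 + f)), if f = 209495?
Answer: -37309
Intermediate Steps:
1/(1/(-246804 + f)) = 1/(1/(-246804 + 209495)) = 1/(1/(-37309)) = 1/(-1/37309) = -37309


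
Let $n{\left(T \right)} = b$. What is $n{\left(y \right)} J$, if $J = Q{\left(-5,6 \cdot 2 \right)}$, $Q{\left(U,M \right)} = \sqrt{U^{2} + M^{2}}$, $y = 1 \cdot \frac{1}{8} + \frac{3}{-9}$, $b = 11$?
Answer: $143$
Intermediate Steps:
$y = - \frac{5}{24}$ ($y = 1 \cdot \frac{1}{8} + 3 \left(- \frac{1}{9}\right) = \frac{1}{8} - \frac{1}{3} = - \frac{5}{24} \approx -0.20833$)
$n{\left(T \right)} = 11$
$Q{\left(U,M \right)} = \sqrt{M^{2} + U^{2}}$
$J = 13$ ($J = \sqrt{\left(6 \cdot 2\right)^{2} + \left(-5\right)^{2}} = \sqrt{12^{2} + 25} = \sqrt{144 + 25} = \sqrt{169} = 13$)
$n{\left(y \right)} J = 11 \cdot 13 = 143$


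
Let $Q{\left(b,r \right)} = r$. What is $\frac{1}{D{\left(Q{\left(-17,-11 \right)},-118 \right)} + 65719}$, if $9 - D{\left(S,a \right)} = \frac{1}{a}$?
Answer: $\frac{118}{7755905} \approx 1.5214 \cdot 10^{-5}$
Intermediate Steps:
$D{\left(S,a \right)} = 9 - \frac{1}{a}$
$\frac{1}{D{\left(Q{\left(-17,-11 \right)},-118 \right)} + 65719} = \frac{1}{\left(9 - \frac{1}{-118}\right) + 65719} = \frac{1}{\left(9 - - \frac{1}{118}\right) + 65719} = \frac{1}{\left(9 + \frac{1}{118}\right) + 65719} = \frac{1}{\frac{1063}{118} + 65719} = \frac{1}{\frac{7755905}{118}} = \frac{118}{7755905}$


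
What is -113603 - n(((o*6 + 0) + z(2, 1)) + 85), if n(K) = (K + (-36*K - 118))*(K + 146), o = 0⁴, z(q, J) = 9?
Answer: 704317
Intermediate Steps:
o = 0
n(K) = (-118 - 35*K)*(146 + K) (n(K) = (K + (-118 - 36*K))*(146 + K) = (-118 - 35*K)*(146 + K))
-113603 - n(((o*6 + 0) + z(2, 1)) + 85) = -113603 - (-17228 - 5228*(((0*6 + 0) + 9) + 85) - 35*(((0*6 + 0) + 9) + 85)²) = -113603 - (-17228 - 5228*(((0 + 0) + 9) + 85) - 35*(((0 + 0) + 9) + 85)²) = -113603 - (-17228 - 5228*((0 + 9) + 85) - 35*((0 + 9) + 85)²) = -113603 - (-17228 - 5228*(9 + 85) - 35*(9 + 85)²) = -113603 - (-17228 - 5228*94 - 35*94²) = -113603 - (-17228 - 491432 - 35*8836) = -113603 - (-17228 - 491432 - 309260) = -113603 - 1*(-817920) = -113603 + 817920 = 704317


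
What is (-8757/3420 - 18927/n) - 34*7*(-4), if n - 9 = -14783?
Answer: 2668729699/2807060 ≈ 950.72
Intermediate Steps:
n = -14774 (n = 9 - 14783 = -14774)
(-8757/3420 - 18927/n) - 34*7*(-4) = (-8757/3420 - 18927/(-14774)) - 34*7*(-4) = (-8757*1/3420 - 18927*(-1/14774)) - 238*(-4) = (-973/380 + 18927/14774) - 1*(-952) = -3591421/2807060 + 952 = 2668729699/2807060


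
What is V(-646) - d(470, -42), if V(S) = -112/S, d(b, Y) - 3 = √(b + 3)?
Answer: -913/323 - √473 ≈ -24.575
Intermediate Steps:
d(b, Y) = 3 + √(3 + b) (d(b, Y) = 3 + √(b + 3) = 3 + √(3 + b))
V(-646) - d(470, -42) = -112/(-646) - (3 + √(3 + 470)) = -112*(-1/646) - (3 + √473) = 56/323 + (-3 - √473) = -913/323 - √473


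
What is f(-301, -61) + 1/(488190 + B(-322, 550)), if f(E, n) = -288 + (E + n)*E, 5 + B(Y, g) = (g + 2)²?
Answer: 86166419187/792889 ≈ 1.0867e+5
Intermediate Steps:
B(Y, g) = -5 + (2 + g)² (B(Y, g) = -5 + (g + 2)² = -5 + (2 + g)²)
f(E, n) = -288 + E*(E + n)
f(-301, -61) + 1/(488190 + B(-322, 550)) = (-288 + (-301)² - 301*(-61)) + 1/(488190 + (-5 + (2 + 550)²)) = (-288 + 90601 + 18361) + 1/(488190 + (-5 + 552²)) = 108674 + 1/(488190 + (-5 + 304704)) = 108674 + 1/(488190 + 304699) = 108674 + 1/792889 = 86166419187/792889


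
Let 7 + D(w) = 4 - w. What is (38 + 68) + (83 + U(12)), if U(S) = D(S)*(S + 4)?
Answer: -51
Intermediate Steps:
D(w) = -3 - w (D(w) = -7 + (4 - w) = -3 - w)
U(S) = (-3 - S)*(4 + S) (U(S) = (-3 - S)*(S + 4) = (-3 - S)*(4 + S))
(38 + 68) + (83 + U(12)) = (38 + 68) + (83 - (3 + 12)*(4 + 12)) = 106 + (83 - 1*15*16) = 106 + (83 - 240) = 106 - 157 = -51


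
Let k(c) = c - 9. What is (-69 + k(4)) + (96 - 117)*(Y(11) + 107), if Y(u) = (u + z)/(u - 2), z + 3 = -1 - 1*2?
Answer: -6998/3 ≈ -2332.7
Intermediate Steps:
z = -6 (z = -3 + (-1 - 1*2) = -3 + (-1 - 2) = -3 - 3 = -6)
k(c) = -9 + c
Y(u) = (-6 + u)/(-2 + u) (Y(u) = (u - 6)/(u - 2) = (-6 + u)/(-2 + u))
(-69 + k(4)) + (96 - 117)*(Y(11) + 107) = (-69 + (-9 + 4)) + (96 - 117)*((-6 + 11)/(-2 + 11) + 107) = (-69 - 5) - 21*(5/9 + 107) = -74 - 21*((⅑)*5 + 107) = -74 - 21*(5/9 + 107) = -74 - 21*968/9 = -74 - 6776/3 = -6998/3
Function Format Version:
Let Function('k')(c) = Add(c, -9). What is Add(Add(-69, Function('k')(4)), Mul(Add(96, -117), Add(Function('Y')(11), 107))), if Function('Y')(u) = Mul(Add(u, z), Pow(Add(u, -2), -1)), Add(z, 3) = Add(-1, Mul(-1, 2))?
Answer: Rational(-6998, 3) ≈ -2332.7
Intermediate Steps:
z = -6 (z = Add(-3, Add(-1, Mul(-1, 2))) = Add(-3, Add(-1, -2)) = Add(-3, -3) = -6)
Function('k')(c) = Add(-9, c)
Function('Y')(u) = Mul(Pow(Add(-2, u), -1), Add(-6, u)) (Function('Y')(u) = Mul(Add(u, -6), Pow(Add(u, -2), -1)) = Mul(Add(-6, u), Pow(Add(-2, u), -1)) = Mul(Pow(Add(-2, u), -1), Add(-6, u)))
Add(Add(-69, Function('k')(4)), Mul(Add(96, -117), Add(Function('Y')(11), 107))) = Add(Add(-69, Add(-9, 4)), Mul(Add(96, -117), Add(Mul(Pow(Add(-2, 11), -1), Add(-6, 11)), 107))) = Add(Add(-69, -5), Mul(-21, Add(Mul(Pow(9, -1), 5), 107))) = Add(-74, Mul(-21, Add(Mul(Rational(1, 9), 5), 107))) = Add(-74, Mul(-21, Add(Rational(5, 9), 107))) = Add(-74, Mul(-21, Rational(968, 9))) = Add(-74, Rational(-6776, 3)) = Rational(-6998, 3)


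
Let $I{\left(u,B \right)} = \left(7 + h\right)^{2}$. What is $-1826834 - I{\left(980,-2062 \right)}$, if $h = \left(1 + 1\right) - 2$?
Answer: $-1826883$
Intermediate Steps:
$h = 0$ ($h = 2 - 2 = 0$)
$I{\left(u,B \right)} = 49$ ($I{\left(u,B \right)} = \left(7 + 0\right)^{2} = 7^{2} = 49$)
$-1826834 - I{\left(980,-2062 \right)} = -1826834 - 49 = -1826883$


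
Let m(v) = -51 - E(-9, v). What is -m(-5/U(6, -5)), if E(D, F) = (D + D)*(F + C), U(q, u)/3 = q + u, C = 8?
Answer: -63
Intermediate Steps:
U(q, u) = 3*q + 3*u (U(q, u) = 3*(q + u) = 3*q + 3*u)
E(D, F) = 2*D*(8 + F) (E(D, F) = (D + D)*(F + 8) = (2*D)*(8 + F) = 2*D*(8 + F))
m(v) = 93 + 18*v (m(v) = -51 - 2*(-9)*(8 + v) = -51 - (-144 - 18*v) = -51 + (144 + 18*v) = 93 + 18*v)
-m(-5/U(6, -5)) = -(93 + 18*(-5/(3*6 + 3*(-5)))) = -(93 + 18*(-5/(18 - 15))) = -(93 + 18*(-5/3)) = -(93 - 30) = -1*63 = -63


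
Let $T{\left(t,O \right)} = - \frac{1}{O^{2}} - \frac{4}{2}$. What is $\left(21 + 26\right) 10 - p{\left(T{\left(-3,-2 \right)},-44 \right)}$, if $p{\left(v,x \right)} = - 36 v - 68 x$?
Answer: $-2603$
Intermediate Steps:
$T{\left(t,O \right)} = -2 - \frac{1}{O^{2}}$ ($T{\left(t,O \right)} = - \frac{1}{O^{2}} - 2 = -2 - \frac{1}{O^{2}}$)
$p{\left(v,x \right)} = - 68 x - 36 v$
$\left(21 + 26\right) 10 - p{\left(T{\left(-3,-2 \right)},-44 \right)} = \left(21 + 26\right) 10 - \left(\left(-68\right) \left(-44\right) - 36 \left(-2 - \frac{1}{4}\right)\right) = 47 \cdot 10 - \left(2992 - 36 \left(-2 - \frac{1}{4}\right)\right) = 470 - \left(2992 - 36 \left(-2 - \frac{1}{4}\right)\right) = 470 - \left(2992 - -81\right) = 470 - \left(2992 + 81\right) = 470 - 3073 = -2603$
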